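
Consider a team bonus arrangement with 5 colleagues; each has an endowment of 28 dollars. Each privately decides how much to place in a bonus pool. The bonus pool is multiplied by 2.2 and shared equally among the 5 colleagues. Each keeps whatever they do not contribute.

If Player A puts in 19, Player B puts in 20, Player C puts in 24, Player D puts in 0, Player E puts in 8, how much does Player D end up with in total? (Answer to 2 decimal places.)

59.24 dollars

Total contributed: 19 + 20 + 24 + 0 + 8 = 71.
Each receives 2.2 × 71 / 5 = 31.24 from the bonus pool.
Player D keeps 28 − 0 = 28, so Player D's payoff is 28 + 31.24 = 59.24.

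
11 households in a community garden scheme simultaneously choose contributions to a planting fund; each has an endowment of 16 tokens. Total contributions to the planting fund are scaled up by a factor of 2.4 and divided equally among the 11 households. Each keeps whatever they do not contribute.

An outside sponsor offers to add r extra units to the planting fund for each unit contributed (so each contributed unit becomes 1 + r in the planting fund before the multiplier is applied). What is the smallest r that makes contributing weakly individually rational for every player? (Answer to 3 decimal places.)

With matching at rate r, one contributed unit becomes (1 + r) in the planting fund and returns 2.4 × (1 + r) / 11 to the contributor.
Setting this equal to 1: 1 + r = 11/2.4 = 4.5833.
So the minimum matching rate is r = 4.5833 − 1 = 3.583.

3.583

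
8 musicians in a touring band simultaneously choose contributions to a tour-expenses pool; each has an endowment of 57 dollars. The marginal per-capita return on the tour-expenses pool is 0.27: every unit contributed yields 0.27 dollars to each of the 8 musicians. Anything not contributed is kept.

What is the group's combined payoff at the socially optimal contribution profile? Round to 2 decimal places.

984.96 dollars

Each contributed unit returns 2.160 to the group as a whole (0.27 to each of 8 players), which exceeds 1, so the social optimum is full contribution: group total = 2.160 × 456 = 984.96.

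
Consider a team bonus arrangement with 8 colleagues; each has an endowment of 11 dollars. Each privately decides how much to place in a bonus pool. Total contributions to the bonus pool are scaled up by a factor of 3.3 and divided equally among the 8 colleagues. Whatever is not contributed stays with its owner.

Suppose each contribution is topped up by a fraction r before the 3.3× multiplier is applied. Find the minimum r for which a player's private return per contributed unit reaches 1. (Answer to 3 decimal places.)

1.424

With matching at rate r, one contributed unit becomes (1 + r) in the bonus pool and returns 3.3 × (1 + r) / 8 to the contributor.
Setting this equal to 1: 1 + r = 8/3.3 = 2.4242.
So the minimum matching rate is r = 2.4242 − 1 = 1.424.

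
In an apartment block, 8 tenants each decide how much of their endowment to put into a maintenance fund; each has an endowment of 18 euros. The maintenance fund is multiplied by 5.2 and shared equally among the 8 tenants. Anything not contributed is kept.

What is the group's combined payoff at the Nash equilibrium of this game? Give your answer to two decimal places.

144.00 euros

Each contributed unit returns 5.2/8 = 0.6500 to its contributor — below 1 — so contributing 0 is dominant for every player. At the Nash equilibrium everyone keeps their 18, and the group total is 8 × 18 = 144.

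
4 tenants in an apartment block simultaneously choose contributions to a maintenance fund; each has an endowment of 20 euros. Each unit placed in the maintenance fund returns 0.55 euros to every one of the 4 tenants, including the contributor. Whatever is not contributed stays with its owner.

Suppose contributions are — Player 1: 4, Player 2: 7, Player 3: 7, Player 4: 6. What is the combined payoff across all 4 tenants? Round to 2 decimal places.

108.80 euros

Total contributed: 4 + 7 + 7 + 6 = 24; total kept: 4 × 20 − 24 = 56.
The maintenance fund pays out 0.55 × 4 × 24 = 52.80 in aggregate.
Group total = 56 + 52.80 = 108.80.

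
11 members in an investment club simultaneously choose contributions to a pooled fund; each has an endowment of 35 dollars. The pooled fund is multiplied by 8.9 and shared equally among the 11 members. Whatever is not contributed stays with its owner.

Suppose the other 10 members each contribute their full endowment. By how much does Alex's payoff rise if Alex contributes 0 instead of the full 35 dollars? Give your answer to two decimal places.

Switching from a contribution of 35 to 0 lets Alex keep an extra 35 dollars, but lowers the pooled fund by 35, which costs Alex their own share of that drop: 8.9/11 × 35 = 28.32.
Net gain = 35 − 28.32 = 6.68. The private return per contributed unit (0.8091) is below 1, so free-riding is indeed the best response regardless of what the others do.

6.68 dollars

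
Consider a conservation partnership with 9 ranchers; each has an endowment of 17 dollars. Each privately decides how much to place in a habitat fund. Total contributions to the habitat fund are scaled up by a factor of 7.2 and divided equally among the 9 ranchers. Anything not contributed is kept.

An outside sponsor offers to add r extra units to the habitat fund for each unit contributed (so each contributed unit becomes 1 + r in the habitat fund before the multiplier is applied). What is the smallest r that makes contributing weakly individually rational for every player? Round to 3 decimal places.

0.250

With matching at rate r, one contributed unit becomes (1 + r) in the habitat fund and returns 7.2 × (1 + r) / 9 to the contributor.
Setting this equal to 1: 1 + r = 9/7.2 = 1.2500.
So the minimum matching rate is r = 1.2500 − 1 = 0.250.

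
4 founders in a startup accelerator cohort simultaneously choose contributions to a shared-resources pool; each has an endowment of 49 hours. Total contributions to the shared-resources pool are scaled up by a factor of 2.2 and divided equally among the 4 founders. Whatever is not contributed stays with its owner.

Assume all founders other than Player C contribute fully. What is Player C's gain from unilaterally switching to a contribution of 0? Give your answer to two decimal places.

Switching from a contribution of 49 to 0 lets Player C keep an extra 49 hours, but lowers the shared-resources pool by 49, which costs Player C their own share of that drop: 2.2/4 × 49 = 26.95.
Net gain = 49 − 26.95 = 22.05. The private return per contributed unit (0.5500) is below 1, so free-riding is indeed the best response regardless of what the others do.

22.05 hours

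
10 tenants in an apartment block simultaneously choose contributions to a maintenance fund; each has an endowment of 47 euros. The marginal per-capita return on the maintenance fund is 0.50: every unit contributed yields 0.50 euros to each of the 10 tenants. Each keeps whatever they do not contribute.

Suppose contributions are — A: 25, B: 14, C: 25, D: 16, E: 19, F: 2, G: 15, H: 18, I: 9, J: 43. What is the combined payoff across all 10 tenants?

1214.00 euros

Total contributed: 25 + 14 + 25 + 16 + 19 + 2 + 15 + 18 + 9 + 43 = 186; total kept: 10 × 47 − 186 = 284.
The maintenance fund pays out 0.50 × 10 × 186 = 930.00 in aggregate.
Group total = 284 + 930.00 = 1214.00.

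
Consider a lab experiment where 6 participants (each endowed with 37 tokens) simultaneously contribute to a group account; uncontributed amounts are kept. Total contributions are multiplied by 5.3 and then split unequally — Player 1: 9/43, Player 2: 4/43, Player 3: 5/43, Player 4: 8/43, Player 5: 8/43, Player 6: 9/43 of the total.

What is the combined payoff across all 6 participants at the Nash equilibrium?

540.20 tokens

Each unit j contributes comes back to j as 5.3 × (j's share), so j prefers to contribute only if that share exceeds 1/5.3 = 0.1887; otherwise keeping the unit dominates.
Player 1 and Player 6 are above the threshold, contributing 37 each; the remaining 4 contribute 0. Total contributed: 74.
The group account pays out 5.3 × 74 = 392.20 in total (split across the unequal shares, but the aggregate is all that matters for the group sum).
The 4 free-riders keep 37 each, adding 148. Group total = 148 + 392.20 = 540.20.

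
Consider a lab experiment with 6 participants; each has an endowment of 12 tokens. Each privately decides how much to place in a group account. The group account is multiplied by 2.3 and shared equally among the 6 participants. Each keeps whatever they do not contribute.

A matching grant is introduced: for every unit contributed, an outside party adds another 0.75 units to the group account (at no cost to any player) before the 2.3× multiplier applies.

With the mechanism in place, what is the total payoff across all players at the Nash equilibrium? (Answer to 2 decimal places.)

Even with the mechanism, each unit contributed returns only 2.3 × 1.75 / 6 = 0.6708 per unit of net cost, so contributing nothing is still dominant.
At the Nash equilibrium no one contributes; group total payoff = 6 × 12 = 72.

72.00 tokens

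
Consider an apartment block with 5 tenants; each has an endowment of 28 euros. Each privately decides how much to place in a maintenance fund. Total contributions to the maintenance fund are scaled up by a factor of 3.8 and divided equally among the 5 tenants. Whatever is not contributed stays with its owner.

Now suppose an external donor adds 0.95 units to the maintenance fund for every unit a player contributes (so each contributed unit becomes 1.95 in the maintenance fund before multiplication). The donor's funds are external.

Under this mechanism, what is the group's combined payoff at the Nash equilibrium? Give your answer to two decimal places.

1037.40 euros

With the mechanism, a contributed unit returns 3.8 × 1.95 / 5 = 1.4820 per unit of net cost to the contributor — now above 1 — so contributing fully is weakly dominant for every player.
So the Nash equilibrium is full contribution by all 5; the group earns 3.8 × 1.95 × 140 = 1037.40.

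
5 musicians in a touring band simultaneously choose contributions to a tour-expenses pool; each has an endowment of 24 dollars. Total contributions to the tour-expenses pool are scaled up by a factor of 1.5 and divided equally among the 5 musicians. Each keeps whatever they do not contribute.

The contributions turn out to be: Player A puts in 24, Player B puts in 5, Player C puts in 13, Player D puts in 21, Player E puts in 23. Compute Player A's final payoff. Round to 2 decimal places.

Total contributed: 24 + 5 + 13 + 21 + 23 = 86.
Each receives 1.5 × 86 / 5 = 25.80 from the tour-expenses pool.
Player A keeps 24 − 24 = 0, so Player A's payoff is 0 + 25.80 = 25.80.

25.80 dollars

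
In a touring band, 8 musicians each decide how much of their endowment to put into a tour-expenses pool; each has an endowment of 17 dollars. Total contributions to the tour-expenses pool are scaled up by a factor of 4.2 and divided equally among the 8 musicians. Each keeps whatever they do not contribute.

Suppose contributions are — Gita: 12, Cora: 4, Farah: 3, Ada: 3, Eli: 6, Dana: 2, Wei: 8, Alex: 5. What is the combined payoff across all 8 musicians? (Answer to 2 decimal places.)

Total contributed: 12 + 4 + 3 + 3 + 6 + 2 + 8 + 5 = 43; total kept: 8 × 17 − 43 = 93.
The tour-expenses pool pays out 4.2 × 43 = 180.60 in aggregate.
Group total = 93 + 180.60 = 273.60.

273.60 dollars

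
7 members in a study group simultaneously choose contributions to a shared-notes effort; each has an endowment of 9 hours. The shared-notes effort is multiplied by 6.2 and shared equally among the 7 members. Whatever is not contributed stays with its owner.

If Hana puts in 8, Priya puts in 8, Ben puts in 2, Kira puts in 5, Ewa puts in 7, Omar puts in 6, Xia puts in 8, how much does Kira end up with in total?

42.97 hours

Total contributed: 8 + 8 + 2 + 5 + 7 + 6 + 8 = 44.
Each receives 6.2 × 44 / 7 = 38.97 from the shared-notes effort.
Kira keeps 9 − 5 = 4, so Kira's payoff is 4 + 38.97 = 42.97.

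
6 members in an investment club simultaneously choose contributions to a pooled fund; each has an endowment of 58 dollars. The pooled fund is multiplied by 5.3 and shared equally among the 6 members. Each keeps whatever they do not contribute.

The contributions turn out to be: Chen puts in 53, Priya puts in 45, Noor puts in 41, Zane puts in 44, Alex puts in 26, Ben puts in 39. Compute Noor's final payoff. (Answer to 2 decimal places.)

Total contributed: 53 + 45 + 41 + 44 + 26 + 39 = 248.
Each receives 5.3 × 248 / 6 = 219.07 from the pooled fund.
Noor keeps 58 − 41 = 17, so Noor's payoff is 17 + 219.07 = 236.07.

236.07 dollars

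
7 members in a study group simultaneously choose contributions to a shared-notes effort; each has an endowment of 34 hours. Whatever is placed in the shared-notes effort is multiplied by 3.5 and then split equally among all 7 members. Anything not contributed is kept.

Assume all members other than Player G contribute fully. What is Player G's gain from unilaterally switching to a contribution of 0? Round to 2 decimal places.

17.00 hours

Switching from a contribution of 34 to 0 lets Player G keep an extra 34 hours, but lowers the shared-notes effort by 34, which costs Player G their own share of that drop: 3.5/7 × 34 = 17.00.
Net gain = 34 − 17.00 = 17.00. The private return per contributed unit (0.5000) is below 1, so free-riding is indeed the best response regardless of what the others do.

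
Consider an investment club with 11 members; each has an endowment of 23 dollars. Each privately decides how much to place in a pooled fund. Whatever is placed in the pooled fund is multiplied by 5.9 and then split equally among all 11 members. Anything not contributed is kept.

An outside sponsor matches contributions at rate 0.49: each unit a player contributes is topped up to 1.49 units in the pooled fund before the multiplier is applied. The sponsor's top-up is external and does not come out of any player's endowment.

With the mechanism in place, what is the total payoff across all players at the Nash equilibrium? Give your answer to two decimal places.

253.00 dollars

The effective private return is 5.9 × 1.49 / 11 = 0.7992, which is still under 1, so the mechanism doesn't change anyone's dominant strategy: zero contribution.
Everyone keeps their endowment and the group total is 11 × 23 = 253.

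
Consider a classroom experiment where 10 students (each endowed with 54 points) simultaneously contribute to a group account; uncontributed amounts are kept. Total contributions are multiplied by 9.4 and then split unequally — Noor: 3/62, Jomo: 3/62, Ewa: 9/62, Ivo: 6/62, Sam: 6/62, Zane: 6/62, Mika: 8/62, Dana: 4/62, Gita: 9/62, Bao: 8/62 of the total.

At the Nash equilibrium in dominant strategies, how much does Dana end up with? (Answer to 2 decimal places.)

184.99 points

Each unit j contributes comes back to j as 9.4 × (j's share), so j prefers to contribute only if that share exceeds 1/9.4 = 0.1064; otherwise keeping the unit dominates.
Ewa, Mika, Gita and Bao clear that bar, contributing 54 each; the remaining 6 contribute 0. Total contributed: 216.
Dana keeps 54 and receives 9.4 × 216 × 4/62 = 130.99 from the group account, for a payoff of 184.99.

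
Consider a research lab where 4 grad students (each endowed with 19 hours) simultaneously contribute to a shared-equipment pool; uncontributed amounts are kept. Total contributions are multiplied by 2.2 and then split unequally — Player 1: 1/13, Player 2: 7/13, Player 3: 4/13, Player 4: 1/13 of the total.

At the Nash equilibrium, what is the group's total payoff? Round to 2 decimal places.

98.80 hours

A player with share s gets back 2.2·s per unit contributed, so full contribution is dominant for anyone with s > 1/2.2 = 0.4545 and zero contribution is dominant for anyone below.
Player 2 alone (share 7/13) is above the threshold, contributing 19; the remaining 3 contribute 0. Total contributed: 19.
The shared-equipment pool pays out 2.2 × 19 = 41.80 in total (split across the unequal shares, but the aggregate is all that matters for the group sum).
The 3 free-riders keep 19 each, adding 57. Group total = 57 + 41.80 = 98.80.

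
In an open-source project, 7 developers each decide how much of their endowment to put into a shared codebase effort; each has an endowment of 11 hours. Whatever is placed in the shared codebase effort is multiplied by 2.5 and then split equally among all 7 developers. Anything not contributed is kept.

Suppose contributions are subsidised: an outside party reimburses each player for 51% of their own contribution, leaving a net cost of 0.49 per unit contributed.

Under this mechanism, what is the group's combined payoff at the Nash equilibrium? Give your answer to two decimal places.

With the mechanism, a contributed unit returns (2.5/7) / 0.49 = 0.7289 per unit of net cost — still below 1 — so contributing 0 remains dominant for every player.
At the Nash equilibrium no one contributes; group total payoff = 7 × 11 = 77.

77.00 hours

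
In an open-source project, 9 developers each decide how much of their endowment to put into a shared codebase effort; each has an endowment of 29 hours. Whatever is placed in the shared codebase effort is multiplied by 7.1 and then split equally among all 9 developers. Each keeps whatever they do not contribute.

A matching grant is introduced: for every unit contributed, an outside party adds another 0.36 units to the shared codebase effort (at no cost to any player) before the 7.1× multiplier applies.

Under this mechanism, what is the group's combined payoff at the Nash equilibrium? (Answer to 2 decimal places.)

2520.22 hours

With the mechanism, a contributed unit returns 7.1 × 1.36 / 9 = 1.0729 per unit of net cost to the contributor — now above 1 — so contributing fully is weakly dominant for every player.
At the Nash equilibrium everyone contributes 29. Group total payoff = 7.1 × 1.36 × 261 = 2520.22.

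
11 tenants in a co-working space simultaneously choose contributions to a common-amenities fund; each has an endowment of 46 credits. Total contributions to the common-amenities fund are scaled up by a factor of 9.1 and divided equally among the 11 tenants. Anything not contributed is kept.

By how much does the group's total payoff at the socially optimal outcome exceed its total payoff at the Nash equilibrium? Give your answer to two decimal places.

Each contributed unit returns 9.1/11 = 0.8273 to its contributor — below 1 — so contributing 0 is dominant for every player. At the Nash equilibrium everyone keeps their 46, and the group total is 11 × 46 = 506.
Each contributed unit returns 9.100 to the group as a whole (0.8273 to each of 11 players), which exceeds 1, so the social optimum is full contribution: group total = 9.100 × 506 = 4604.60.
Efficiency loss = 4604.60 − 506 = 4098.60.

4098.60 credits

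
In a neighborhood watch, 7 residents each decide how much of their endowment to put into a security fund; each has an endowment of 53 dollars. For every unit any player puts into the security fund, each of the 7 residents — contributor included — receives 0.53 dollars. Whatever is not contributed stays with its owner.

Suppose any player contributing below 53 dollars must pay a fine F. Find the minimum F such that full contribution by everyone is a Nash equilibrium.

Given the others contribute fully, the best deviation is to contribute 0 (any partial contribution still incurs the fine and gives up units whose private return 0.53 is below 1).
Deviating from 53 to 0 saves 53 dollars but forfeits the deviator's share of the drop in the security fund: 0.53 × 53 = 28.09.
So the deviation gain is 53 − 28.09 = 24.91, and the fine must be at least 24.91 dollars to wipe it out.

24.91 dollars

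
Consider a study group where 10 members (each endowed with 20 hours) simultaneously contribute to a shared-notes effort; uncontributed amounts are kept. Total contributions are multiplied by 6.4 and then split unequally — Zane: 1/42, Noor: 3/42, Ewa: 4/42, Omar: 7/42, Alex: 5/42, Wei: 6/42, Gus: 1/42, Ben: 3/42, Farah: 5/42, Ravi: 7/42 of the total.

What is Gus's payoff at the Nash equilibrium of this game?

26.10 hours

Each unit j contributes comes back to j as 6.4 × (j's share), so j prefers to contribute only if that share exceeds 1/6.4 = 0.1563; otherwise keeping the unit dominates.
Omar and Ravi clear that bar, contributing 20 each; the remaining 8 contribute 0. Total contributed: 40.
Gus keeps 20 and receives 6.4 × 40 × 1/42 = 6.10 from the shared-notes effort, for a payoff of 26.10.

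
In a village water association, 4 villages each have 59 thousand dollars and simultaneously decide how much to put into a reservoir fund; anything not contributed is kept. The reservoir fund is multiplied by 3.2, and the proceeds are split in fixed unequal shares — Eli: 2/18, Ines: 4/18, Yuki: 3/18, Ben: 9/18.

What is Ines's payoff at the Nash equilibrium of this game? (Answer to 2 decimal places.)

100.96 thousand dollars

For player j, contributing a unit is worthwhile iff 3.2 × (j's share) ≥ 1, i.e. iff j's share is at least 0.3125.
The only share above 0.3125 is Ben's 9/18, contributing 59; the remaining 3 contribute 0. Total contributed: 59.
Ines keeps 59 and receives 3.2 × 59 × 4/18 = 41.96 from the reservoir fund, for a payoff of 100.96.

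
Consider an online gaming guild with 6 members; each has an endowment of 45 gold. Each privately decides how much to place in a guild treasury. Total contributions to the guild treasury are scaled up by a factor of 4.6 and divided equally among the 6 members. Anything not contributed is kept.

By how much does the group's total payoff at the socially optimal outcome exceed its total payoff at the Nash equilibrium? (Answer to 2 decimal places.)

972.00 gold

Each contributed unit returns 4.6/6 = 0.7667 to its contributor — below 1 — so contributing 0 is dominant for every player. At the Nash equilibrium everyone keeps their 45, and the group total is 6 × 45 = 270.
Each contributed unit returns 4.600 to the group as a whole (0.7667 to each of 6 players), which exceeds 1, so the social optimum is full contribution: group total = 4.600 × 270 = 1242.00.
Efficiency loss = 1242.00 − 270 = 972.00.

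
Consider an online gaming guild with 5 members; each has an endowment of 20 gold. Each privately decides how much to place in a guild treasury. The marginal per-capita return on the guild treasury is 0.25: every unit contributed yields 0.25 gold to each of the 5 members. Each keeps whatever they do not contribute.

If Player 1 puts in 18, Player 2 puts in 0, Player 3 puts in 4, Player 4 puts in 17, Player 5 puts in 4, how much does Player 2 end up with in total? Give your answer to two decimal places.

Total contributed: 18 + 0 + 4 + 17 + 4 = 43.
Each receives 0.25 × 43 = 10.75 from the guild treasury.
Player 2 keeps 20 − 0 = 20, so Player 2's payoff is 20 + 10.75 = 30.75.

30.75 gold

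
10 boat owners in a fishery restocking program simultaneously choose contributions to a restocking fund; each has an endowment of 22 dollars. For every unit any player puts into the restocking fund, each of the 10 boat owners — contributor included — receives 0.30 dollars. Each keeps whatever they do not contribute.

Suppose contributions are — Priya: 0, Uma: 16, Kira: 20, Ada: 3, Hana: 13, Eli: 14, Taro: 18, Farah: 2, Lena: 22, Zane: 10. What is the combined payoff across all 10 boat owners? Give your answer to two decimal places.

Total contributed: 0 + 16 + 20 + 3 + 13 + 14 + 18 + 2 + 22 + 10 = 118; total kept: 10 × 22 − 118 = 102.
The restocking fund pays out 0.30 × 10 × 118 = 354.00 in aggregate.
Group total = 102 + 354.00 = 456.00.

456.00 dollars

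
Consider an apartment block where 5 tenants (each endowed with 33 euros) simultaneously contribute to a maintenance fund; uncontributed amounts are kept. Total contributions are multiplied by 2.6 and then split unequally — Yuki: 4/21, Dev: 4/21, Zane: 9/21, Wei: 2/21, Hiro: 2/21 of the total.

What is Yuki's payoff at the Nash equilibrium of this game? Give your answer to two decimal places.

49.34 euros

A player with share s gets back 2.6·s per unit contributed, so full contribution is dominant for anyone with s > 1/2.6 = 0.3846 and zero contribution is dominant for anyone below.
Zane alone (share 9/21) is above the threshold, contributing 33; the remaining 4 contribute 0. Total contributed: 33.
Yuki keeps 33 and receives 2.6 × 33 × 4/21 = 16.34 from the maintenance fund, for a payoff of 49.34.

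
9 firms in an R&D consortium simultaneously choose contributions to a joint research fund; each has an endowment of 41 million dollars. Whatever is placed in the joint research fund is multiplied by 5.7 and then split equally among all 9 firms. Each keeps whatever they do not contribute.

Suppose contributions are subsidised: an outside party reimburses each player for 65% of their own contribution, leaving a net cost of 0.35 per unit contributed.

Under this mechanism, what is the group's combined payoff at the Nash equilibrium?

With the mechanism, a contributed unit returns (5.7/9) / 0.35 = 1.8095 per unit of net cost to the contributor — now above 1 — so contributing fully is weakly dominant for every player.
At the Nash equilibrium everyone contributes 41. Group total payoff = 9 × (41 × 0.65 + 5.7 × 41) = 2343.15.

2343.15 million dollars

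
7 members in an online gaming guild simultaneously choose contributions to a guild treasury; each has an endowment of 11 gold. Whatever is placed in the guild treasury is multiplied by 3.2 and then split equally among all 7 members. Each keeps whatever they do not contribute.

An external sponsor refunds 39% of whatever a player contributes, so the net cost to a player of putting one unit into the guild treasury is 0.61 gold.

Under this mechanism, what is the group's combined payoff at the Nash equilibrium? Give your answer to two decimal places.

77.00 gold

Even with the mechanism, each unit contributed returns only (3.2/7) / 0.61 = 0.7494 per unit of net cost, so contributing nothing is still dominant.
Everyone keeps their endowment and the group total is 7 × 11 = 77.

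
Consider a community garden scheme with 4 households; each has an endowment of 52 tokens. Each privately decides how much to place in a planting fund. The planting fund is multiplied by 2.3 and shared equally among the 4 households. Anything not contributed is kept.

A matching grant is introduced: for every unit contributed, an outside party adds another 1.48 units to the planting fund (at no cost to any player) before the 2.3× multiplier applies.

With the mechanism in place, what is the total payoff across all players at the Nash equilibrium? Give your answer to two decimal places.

Under the mechanism each unit contributed yields 2.3 × 2.48 / 4 = 1.4260 back to its contributor per unit of net cost, which exceeds 1, making full contribution the dominant choice for everyone.
So the Nash equilibrium is full contribution by all 4; the group earns 2.3 × 2.48 × 208 = 1186.43.

1186.43 tokens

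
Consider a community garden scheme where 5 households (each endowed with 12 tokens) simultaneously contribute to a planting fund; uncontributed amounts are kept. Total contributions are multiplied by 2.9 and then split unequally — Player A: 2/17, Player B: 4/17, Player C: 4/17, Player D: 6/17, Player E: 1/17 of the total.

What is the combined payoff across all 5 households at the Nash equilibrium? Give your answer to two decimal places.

82.80 tokens

For player j, contributing a unit is worthwhile iff 2.9 × (j's share) ≥ 1, i.e. iff j's share is at least 0.3448.
Only Player D (6/17) clears that bar, contributing 12; the remaining 4 contribute 0. Total contributed: 12.
The planting fund pays out 2.9 × 12 = 34.80 in total (split across the unequal shares, but the aggregate is all that matters for the group sum).
The 4 free-riders keep 12 each, adding 48. Group total = 48 + 34.80 = 82.80.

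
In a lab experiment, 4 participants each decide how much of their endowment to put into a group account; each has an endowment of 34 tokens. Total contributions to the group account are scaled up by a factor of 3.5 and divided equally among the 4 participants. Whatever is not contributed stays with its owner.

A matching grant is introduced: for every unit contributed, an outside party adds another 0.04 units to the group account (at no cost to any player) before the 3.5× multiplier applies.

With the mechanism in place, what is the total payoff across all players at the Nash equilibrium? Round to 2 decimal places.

136.00 tokens

Even with the mechanism, each unit contributed returns only 3.5 × 1.04 / 4 = 0.9100 per unit of net cost, so contributing nothing is still dominant.
Everyone keeps their endowment and the group total is 4 × 34 = 136.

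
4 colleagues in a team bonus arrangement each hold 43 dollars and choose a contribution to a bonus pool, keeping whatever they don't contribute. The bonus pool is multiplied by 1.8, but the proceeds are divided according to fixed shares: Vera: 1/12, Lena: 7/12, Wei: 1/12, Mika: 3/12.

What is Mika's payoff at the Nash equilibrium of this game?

For player j, contributing a unit is worthwhile iff 1.8 × (j's share) ≥ 1, i.e. iff j's share is at least 0.5556.
Lena alone (share 7/12) is above the threshold, contributing 43; the remaining 3 contribute 0. Total contributed: 43.
Mika keeps 43 and receives 1.8 × 43 × 3/12 = 19.35 from the bonus pool, for a payoff of 62.35.

62.35 dollars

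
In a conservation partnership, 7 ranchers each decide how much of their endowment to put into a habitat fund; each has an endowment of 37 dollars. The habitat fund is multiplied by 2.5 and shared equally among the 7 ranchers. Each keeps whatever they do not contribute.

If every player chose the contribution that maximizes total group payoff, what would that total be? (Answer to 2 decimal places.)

647.50 dollars

Each contributed unit returns 2.500 to the group as a whole (0.3571 to each of 7 players), which exceeds 1, so the social optimum is full contribution: group total = 2.500 × 259 = 647.50.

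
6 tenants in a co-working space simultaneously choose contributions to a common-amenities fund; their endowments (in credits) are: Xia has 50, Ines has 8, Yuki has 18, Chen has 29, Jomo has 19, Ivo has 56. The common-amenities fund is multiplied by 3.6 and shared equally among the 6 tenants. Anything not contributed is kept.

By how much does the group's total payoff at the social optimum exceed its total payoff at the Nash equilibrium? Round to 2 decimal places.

468.00 credits

The private return per contributed unit is 3.6/6 = 0.6000 < 1 for every player regardless of endowment, so the Nash equilibrium is zero contribution and the group total is Σ E_j = 50 + 8 + 18 + 29 + 19 + 56 = 180.
Each contributed unit returns 3.600 to the group, so the social optimum is full contribution by everyone: group total = 3.600 × 180 = 648.00.
Efficiency loss = (3.600 − 1) × 180 = 468.00.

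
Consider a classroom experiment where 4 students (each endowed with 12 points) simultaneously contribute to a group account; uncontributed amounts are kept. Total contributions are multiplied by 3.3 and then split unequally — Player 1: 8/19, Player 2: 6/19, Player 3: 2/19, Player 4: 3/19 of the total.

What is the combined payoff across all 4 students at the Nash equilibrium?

For player j, contributing a unit is worthwhile iff 3.3 × (j's share) ≥ 1, i.e. iff j's share is at least 0.3030.
Player 1 and Player 2 clear that bar, contributing 12 each; the remaining 2 contribute 0. Total contributed: 24.
The group account pays out 3.3 × 24 = 79.20 in total (split across the unequal shares, but the aggregate is all that matters for the group sum).
The 2 free-riders keep 12 each, adding 24. Group total = 24 + 79.20 = 103.20.

103.20 points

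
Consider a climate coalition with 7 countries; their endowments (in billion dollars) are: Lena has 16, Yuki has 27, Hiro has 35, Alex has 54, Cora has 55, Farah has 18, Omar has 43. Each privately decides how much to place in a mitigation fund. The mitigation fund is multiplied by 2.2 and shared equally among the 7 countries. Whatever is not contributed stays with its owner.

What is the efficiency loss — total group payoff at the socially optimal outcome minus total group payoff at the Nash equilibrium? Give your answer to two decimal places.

297.60 billion dollars

The private return per contributed unit is 2.2/7 = 0.3143 < 1 for every player regardless of endowment, so the Nash equilibrium is zero contribution and the group total is Σ E_j = 16 + 27 + 35 + 54 + 55 + 18 + 43 = 248.
Each contributed unit returns 2.200 to the group, so the social optimum is full contribution by everyone: group total = 2.200 × 248 = 545.60.
Efficiency loss = (2.200 − 1) × 248 = 297.60.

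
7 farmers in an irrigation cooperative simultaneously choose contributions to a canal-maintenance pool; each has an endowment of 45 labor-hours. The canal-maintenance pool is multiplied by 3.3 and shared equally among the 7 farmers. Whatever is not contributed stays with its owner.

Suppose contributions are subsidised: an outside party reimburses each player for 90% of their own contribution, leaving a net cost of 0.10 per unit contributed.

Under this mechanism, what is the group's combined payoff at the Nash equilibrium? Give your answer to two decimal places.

1323.00 labor-hours

Under the mechanism each unit contributed yields (3.3/7) / 0.10 = 4.7143 back to its contributor per unit of net cost, which exceeds 1, making full contribution the dominant choice for everyone.
At the Nash equilibrium everyone contributes 45. Group total payoff = 7 × (45 × 0.90 + 3.3 × 45) = 1323.00.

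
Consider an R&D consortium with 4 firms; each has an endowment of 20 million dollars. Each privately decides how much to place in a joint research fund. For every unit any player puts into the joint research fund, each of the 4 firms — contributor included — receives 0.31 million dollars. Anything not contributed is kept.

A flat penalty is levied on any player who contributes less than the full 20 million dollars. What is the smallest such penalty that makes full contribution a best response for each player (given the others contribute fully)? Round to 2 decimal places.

Given the others contribute fully, the best deviation is to contribute 0 (any partial contribution still incurs the fine and gives up units whose private return 0.31 is below 1).
Deviating from 20 to 0 saves 20 million dollars but forfeits the deviator's share of the drop in the joint research fund: 0.31 × 20 = 6.20.
So the deviation gain is 20 − 6.20 = 13.80, and the fine must be at least 13.80 million dollars to wipe it out.

13.80 million dollars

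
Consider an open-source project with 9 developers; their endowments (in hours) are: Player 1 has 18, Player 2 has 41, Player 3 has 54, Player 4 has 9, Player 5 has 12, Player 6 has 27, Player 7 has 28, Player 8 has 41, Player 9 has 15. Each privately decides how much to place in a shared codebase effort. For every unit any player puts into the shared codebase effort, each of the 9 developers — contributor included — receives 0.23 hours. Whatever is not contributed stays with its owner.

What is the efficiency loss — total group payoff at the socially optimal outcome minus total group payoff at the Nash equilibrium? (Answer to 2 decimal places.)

262.15 hours

The private return per contributed unit is 0.23 < 1 for everyone, so the Nash equilibrium is zero contribution and the group total is Σ E_j = 18 + 41 + 54 + 9 + 12 + 27 + 28 + 41 + 15 = 245.
Each contributed unit returns 2.070 to the group, so the social optimum is full contribution by everyone: group total = 2.070 × 245 = 507.15.
Efficiency loss = (2.070 − 1) × 245 = 262.15.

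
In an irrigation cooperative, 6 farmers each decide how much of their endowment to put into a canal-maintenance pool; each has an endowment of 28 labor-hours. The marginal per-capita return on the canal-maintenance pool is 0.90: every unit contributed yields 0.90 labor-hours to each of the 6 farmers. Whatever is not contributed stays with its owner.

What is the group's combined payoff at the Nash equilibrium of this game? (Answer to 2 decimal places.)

168.00 labor-hours

The private return per contributed unit is 0.90 < 1, so contributing 0 is dominant for every player. At the Nash equilibrium everyone keeps their 28, and the group total is 6 × 28 = 168.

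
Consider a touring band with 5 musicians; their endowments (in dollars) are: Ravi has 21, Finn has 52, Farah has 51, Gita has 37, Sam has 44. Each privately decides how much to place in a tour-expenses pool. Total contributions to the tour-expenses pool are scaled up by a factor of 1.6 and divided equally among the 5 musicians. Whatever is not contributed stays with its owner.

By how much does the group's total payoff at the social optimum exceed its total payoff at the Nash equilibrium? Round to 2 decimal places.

The private return per contributed unit is 1.6/5 = 0.3200 < 1 for every player regardless of endowment, so the Nash equilibrium is zero contribution and the group total is Σ E_j = 21 + 52 + 51 + 37 + 44 = 205.
Each contributed unit returns 1.600 to the group, so the social optimum is full contribution by everyone: group total = 1.600 × 205 = 328.00.
Efficiency loss = (1.600 − 1) × 205 = 123.00.

123.00 dollars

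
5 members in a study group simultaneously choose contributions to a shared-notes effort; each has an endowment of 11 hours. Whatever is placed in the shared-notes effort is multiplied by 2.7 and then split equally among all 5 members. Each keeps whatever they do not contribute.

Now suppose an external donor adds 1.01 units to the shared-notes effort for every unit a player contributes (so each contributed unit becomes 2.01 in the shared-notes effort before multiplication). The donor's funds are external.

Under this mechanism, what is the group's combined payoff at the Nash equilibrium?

With the mechanism, a contributed unit returns 2.7 × 2.01 / 5 = 1.0854 per unit of net cost to the contributor — now above 1 — so contributing fully is weakly dominant for every player.
At the Nash equilibrium everyone contributes 11. Group total payoff = 2.7 × 2.01 × 55 = 298.49.

298.49 hours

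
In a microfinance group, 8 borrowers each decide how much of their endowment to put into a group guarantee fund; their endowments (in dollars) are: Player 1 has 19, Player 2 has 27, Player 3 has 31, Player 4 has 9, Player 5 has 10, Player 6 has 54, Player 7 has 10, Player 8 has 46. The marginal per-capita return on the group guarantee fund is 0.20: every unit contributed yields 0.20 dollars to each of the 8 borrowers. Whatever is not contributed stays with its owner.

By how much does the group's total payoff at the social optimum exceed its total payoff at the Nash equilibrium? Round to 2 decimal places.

123.60 dollars

The private return per contributed unit is 0.20 < 1 for everyone, so the Nash equilibrium is zero contribution and the group total is Σ E_j = 19 + 27 + 31 + 9 + 10 + 54 + 10 + 46 = 206.
Each contributed unit returns 1.600 to the group, so the social optimum is full contribution by everyone: group total = 1.600 × 206 = 329.60.
Efficiency loss = (1.600 − 1) × 206 = 123.60.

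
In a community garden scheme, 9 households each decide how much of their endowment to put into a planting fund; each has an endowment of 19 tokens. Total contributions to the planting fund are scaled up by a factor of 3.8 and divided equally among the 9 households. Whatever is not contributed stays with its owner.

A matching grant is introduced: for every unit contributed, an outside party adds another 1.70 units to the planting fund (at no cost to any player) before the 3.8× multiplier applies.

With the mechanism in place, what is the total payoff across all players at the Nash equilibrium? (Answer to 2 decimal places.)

With the mechanism, a contributed unit returns 3.8 × 2.70 / 9 = 1.1400 per unit of net cost to the contributor — now above 1 — so contributing fully is weakly dominant for every player.
At the Nash equilibrium everyone contributes 19. Group total payoff = 3.8 × 2.70 × 171 = 1754.46.

1754.46 tokens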